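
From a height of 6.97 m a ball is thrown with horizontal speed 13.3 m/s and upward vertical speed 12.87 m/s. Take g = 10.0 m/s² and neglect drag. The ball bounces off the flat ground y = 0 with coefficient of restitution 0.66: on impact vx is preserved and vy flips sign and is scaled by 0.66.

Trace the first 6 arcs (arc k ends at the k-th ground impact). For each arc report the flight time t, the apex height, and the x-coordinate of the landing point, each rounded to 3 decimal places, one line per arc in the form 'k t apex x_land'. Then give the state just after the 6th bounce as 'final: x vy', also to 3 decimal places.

1 3.034 15.252 40.346
2 2.305 6.644 71.008
3 1.522 2.894 91.245
4 1.004 1.261 104.601
5 0.663 0.549 113.417
6 0.437 0.239 119.235
final: 119.235 1.444

Arc 1: start y=6.970, vy=12.870 → t=3.034, apex=15.252, x_land=40.346, impact vy=-17.465
  bounce: vy ← 0.66·17.465 = 11.527
Arc 2: start y=0.000, vy=11.527 → t=2.305, apex=6.644, x_land=71.008, impact vy=-11.527
  bounce: vy ← 0.66·11.527 = 7.608
Arc 3: start y=0.000, vy=7.608 → t=1.522, apex=2.894, x_land=91.245, impact vy=-7.608
  bounce: vy ← 0.66·7.608 = 5.021
Arc 4: start y=0.000, vy=5.021 → t=1.004, apex=1.261, x_land=104.601, impact vy=-5.021
  bounce: vy ← 0.66·5.021 = 3.314
Arc 5: start y=0.000, vy=3.314 → t=0.663, apex=0.549, x_land=113.417, impact vy=-3.314
  bounce: vy ← 0.66·3.314 = 2.187
Arc 6: start y=0.000, vy=2.187 → t=0.437, apex=0.239, x_land=119.235, impact vy=-2.187
  bounce: vy ← 0.66·2.187 = 1.444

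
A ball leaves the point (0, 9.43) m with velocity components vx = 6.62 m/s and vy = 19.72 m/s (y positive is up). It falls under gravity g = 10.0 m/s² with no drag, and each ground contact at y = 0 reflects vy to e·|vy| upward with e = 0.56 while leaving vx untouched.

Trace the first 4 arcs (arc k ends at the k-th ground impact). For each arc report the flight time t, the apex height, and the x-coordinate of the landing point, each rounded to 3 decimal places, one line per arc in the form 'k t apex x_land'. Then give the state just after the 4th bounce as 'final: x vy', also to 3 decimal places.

Arc 1: start y=9.430, vy=19.720 → t=4.375, apex=28.874, x_land=28.963, impact vy=-24.031
  bounce: vy ← 0.56·24.031 = 13.457
Arc 2: start y=0.000, vy=13.457 → t=2.691, apex=9.055, x_land=46.780, impact vy=-13.457
  bounce: vy ← 0.56·13.457 = 7.536
Arc 3: start y=0.000, vy=7.536 → t=1.507, apex=2.840, x_land=56.758, impact vy=-7.536
  bounce: vy ← 0.56·7.536 = 4.220
Arc 4: start y=0.000, vy=4.220 → t=0.844, apex=0.890, x_land=62.346, impact vy=-4.220
  bounce: vy ← 0.56·4.220 = 2.363

1 4.375 28.874 28.963
2 2.691 9.055 46.780
3 1.507 2.840 56.758
4 0.844 0.890 62.346
final: 62.346 2.363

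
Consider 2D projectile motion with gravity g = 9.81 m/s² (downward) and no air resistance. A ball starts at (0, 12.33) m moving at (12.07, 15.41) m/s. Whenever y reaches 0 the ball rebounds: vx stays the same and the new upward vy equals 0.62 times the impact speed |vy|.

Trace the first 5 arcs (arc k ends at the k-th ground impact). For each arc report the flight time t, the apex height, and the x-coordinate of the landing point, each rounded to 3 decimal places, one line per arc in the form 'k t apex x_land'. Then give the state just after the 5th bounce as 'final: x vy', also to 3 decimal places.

Arc 1: start y=12.330, vy=15.410 → t=3.803, apex=24.433, x_land=45.899, impact vy=-21.895
  bounce: vy ← 0.62·21.895 = 13.575
Arc 2: start y=0.000, vy=13.575 → t=2.768, apex=9.392, x_land=79.303, impact vy=-13.575
  bounce: vy ← 0.62·13.575 = 8.416
Arc 3: start y=0.000, vy=8.416 → t=1.716, apex=3.610, x_land=100.014, impact vy=-8.416
  bounce: vy ← 0.62·8.416 = 5.218
Arc 4: start y=0.000, vy=5.218 → t=1.064, apex=1.388, x_land=112.854, impact vy=-5.218
  bounce: vy ← 0.62·5.218 = 3.235
Arc 5: start y=0.000, vy=3.235 → t=0.660, apex=0.533, x_land=120.816, impact vy=-3.235
  bounce: vy ← 0.62·3.235 = 2.006

1 3.803 24.433 45.899
2 2.768 9.392 79.303
3 1.716 3.610 100.014
4 1.064 1.388 112.854
5 0.660 0.533 120.816
final: 120.816 2.006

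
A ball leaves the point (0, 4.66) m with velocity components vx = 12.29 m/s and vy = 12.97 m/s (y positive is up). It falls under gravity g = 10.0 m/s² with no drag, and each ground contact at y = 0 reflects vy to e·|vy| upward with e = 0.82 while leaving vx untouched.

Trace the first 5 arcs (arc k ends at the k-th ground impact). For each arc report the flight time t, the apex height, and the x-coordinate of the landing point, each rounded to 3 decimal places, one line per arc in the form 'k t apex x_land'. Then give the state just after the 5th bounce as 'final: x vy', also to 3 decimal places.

Arc 1: start y=4.660, vy=12.970 → t=2.914, apex=13.071, x_land=35.811, impact vy=-16.169
  bounce: vy ← 0.82·16.169 = 13.258
Arc 2: start y=0.000, vy=13.258 → t=2.652, apex=8.789, x_land=68.400, impact vy=-13.258
  bounce: vy ← 0.82·13.258 = 10.872
Arc 3: start y=0.000, vy=10.872 → t=2.174, apex=5.910, x_land=95.123, impact vy=-10.872
  bounce: vy ← 0.82·10.872 = 8.915
Arc 4: start y=0.000, vy=8.915 → t=1.783, apex=3.974, x_land=117.035, impact vy=-8.915
  bounce: vy ← 0.82·8.915 = 7.310
Arc 5: start y=0.000, vy=7.310 → t=1.462, apex=2.672, x_land=135.003, impact vy=-7.310
  bounce: vy ← 0.82·7.310 = 5.994

1 2.914 13.071 35.811
2 2.652 8.789 68.400
3 2.174 5.910 95.123
4 1.783 3.974 117.035
5 1.462 2.672 135.003
final: 135.003 5.994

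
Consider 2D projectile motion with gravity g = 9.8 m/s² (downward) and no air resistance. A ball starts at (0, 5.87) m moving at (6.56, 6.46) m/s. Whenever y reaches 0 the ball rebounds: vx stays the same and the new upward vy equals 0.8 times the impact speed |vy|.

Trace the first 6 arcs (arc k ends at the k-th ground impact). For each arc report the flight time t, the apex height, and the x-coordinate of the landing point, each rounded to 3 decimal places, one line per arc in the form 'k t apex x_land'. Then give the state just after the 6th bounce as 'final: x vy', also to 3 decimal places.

1 1.937 7.999 12.706
2 2.044 5.119 26.116
3 1.635 3.276 36.845
4 1.308 2.097 45.428
5 1.047 1.342 52.294
6 0.837 0.859 57.787
final: 57.787 3.282

Arc 1: start y=5.870, vy=6.460 → t=1.937, apex=7.999, x_land=12.706, impact vy=-12.521
  bounce: vy ← 0.8·12.521 = 10.017
Arc 2: start y=0.000, vy=10.017 → t=2.044, apex=5.119, x_land=26.116, impact vy=-10.017
  bounce: vy ← 0.8·10.017 = 8.014
Arc 3: start y=0.000, vy=8.014 → t=1.635, apex=3.276, x_land=36.845, impact vy=-8.014
  bounce: vy ← 0.8·8.014 = 6.411
Arc 4: start y=0.000, vy=6.411 → t=1.308, apex=2.097, x_land=45.428, impact vy=-6.411
  bounce: vy ← 0.8·6.411 = 5.129
Arc 5: start y=0.000, vy=5.129 → t=1.047, apex=1.342, x_land=52.294, impact vy=-5.129
  bounce: vy ← 0.8·5.129 = 4.103
Arc 6: start y=0.000, vy=4.103 → t=0.837, apex=0.859, x_land=57.787, impact vy=-4.103
  bounce: vy ← 0.8·4.103 = 3.282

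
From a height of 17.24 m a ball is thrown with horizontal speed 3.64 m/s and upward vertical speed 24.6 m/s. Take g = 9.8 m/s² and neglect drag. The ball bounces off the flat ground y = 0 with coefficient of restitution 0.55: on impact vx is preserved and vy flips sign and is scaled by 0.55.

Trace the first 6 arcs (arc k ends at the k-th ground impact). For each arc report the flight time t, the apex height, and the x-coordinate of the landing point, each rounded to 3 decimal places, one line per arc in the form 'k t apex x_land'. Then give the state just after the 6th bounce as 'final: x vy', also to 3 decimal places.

1 5.644 48.116 20.543
2 3.447 14.555 33.090
3 1.896 4.403 39.991
4 1.043 1.332 43.787
5 0.573 0.403 45.874
6 0.315 0.122 47.022
final: 47.022 0.850

Arc 1: start y=17.240, vy=24.600 → t=5.644, apex=48.116, x_land=20.543, impact vy=-30.709
  bounce: vy ← 0.55·30.709 = 16.890
Arc 2: start y=0.000, vy=16.890 → t=3.447, apex=14.555, x_land=33.090, impact vy=-16.890
  bounce: vy ← 0.55·16.890 = 9.290
Arc 3: start y=0.000, vy=9.290 → t=1.896, apex=4.403, x_land=39.991, impact vy=-9.290
  bounce: vy ← 0.55·9.290 = 5.109
Arc 4: start y=0.000, vy=5.109 → t=1.043, apex=1.332, x_land=43.787, impact vy=-5.109
  bounce: vy ← 0.55·5.109 = 2.810
Arc 5: start y=0.000, vy=2.810 → t=0.573, apex=0.403, x_land=45.874, impact vy=-2.810
  bounce: vy ← 0.55·2.810 = 1.546
Arc 6: start y=0.000, vy=1.546 → t=0.315, apex=0.122, x_land=47.022, impact vy=-1.546
  bounce: vy ← 0.55·1.546 = 0.850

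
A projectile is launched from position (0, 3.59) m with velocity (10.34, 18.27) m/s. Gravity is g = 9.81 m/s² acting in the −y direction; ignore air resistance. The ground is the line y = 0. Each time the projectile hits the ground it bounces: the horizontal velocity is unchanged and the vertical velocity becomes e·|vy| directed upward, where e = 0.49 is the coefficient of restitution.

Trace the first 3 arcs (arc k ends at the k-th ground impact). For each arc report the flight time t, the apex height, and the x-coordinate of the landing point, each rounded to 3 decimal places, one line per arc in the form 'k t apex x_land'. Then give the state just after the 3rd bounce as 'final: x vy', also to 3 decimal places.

Arc 1: start y=3.590, vy=18.270 → t=3.912, apex=20.603, x_land=40.449, impact vy=-20.105
  bounce: vy ← 0.49·20.105 = 9.852
Arc 2: start y=0.000, vy=9.852 → t=2.008, apex=4.947, x_land=61.217, impact vy=-9.852
  bounce: vy ← 0.49·9.852 = 4.827
Arc 3: start y=0.000, vy=4.827 → t=0.984, apex=1.188, x_land=71.393, impact vy=-4.827
  bounce: vy ← 0.49·4.827 = 2.365

1 3.912 20.603 40.449
2 2.008 4.947 61.217
3 0.984 1.188 71.393
final: 71.393 2.365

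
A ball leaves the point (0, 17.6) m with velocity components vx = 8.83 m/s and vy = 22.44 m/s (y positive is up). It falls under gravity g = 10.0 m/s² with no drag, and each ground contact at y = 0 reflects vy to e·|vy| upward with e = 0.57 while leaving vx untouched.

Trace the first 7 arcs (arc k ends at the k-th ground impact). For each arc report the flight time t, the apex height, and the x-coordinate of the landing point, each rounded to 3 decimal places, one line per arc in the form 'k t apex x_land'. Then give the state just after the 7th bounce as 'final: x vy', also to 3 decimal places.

Arc 1: start y=17.600, vy=22.440 → t=5.169, apex=42.778, x_land=45.642, impact vy=-29.250
  bounce: vy ← 0.57·29.250 = 16.672
Arc 2: start y=0.000, vy=16.672 → t=3.334, apex=13.898, x_land=75.086, impact vy=-16.672
  bounce: vy ← 0.57·16.672 = 9.503
Arc 3: start y=0.000, vy=9.503 → t=1.901, apex=4.516, x_land=91.868, impact vy=-9.503
  bounce: vy ← 0.57·9.503 = 5.417
Arc 4: start y=0.000, vy=5.417 → t=1.083, apex=1.467, x_land=101.435, impact vy=-5.417
  bounce: vy ← 0.57·5.417 = 3.088
Arc 5: start y=0.000, vy=3.088 → t=0.618, apex=0.477, x_land=106.887, impact vy=-3.088
  bounce: vy ← 0.57·3.088 = 1.760
Arc 6: start y=0.000, vy=1.760 → t=0.352, apex=0.155, x_land=109.995, impact vy=-1.760
  bounce: vy ← 0.57·1.760 = 1.003
Arc 7: start y=0.000, vy=1.003 → t=0.201, apex=0.050, x_land=111.767, impact vy=-1.003
  bounce: vy ← 0.57·1.003 = 0.572

1 5.169 42.778 45.642
2 3.334 13.898 75.086
3 1.901 4.516 91.868
4 1.083 1.467 101.435
5 0.618 0.477 106.887
6 0.352 0.155 109.995
7 0.201 0.050 111.767
final: 111.767 0.572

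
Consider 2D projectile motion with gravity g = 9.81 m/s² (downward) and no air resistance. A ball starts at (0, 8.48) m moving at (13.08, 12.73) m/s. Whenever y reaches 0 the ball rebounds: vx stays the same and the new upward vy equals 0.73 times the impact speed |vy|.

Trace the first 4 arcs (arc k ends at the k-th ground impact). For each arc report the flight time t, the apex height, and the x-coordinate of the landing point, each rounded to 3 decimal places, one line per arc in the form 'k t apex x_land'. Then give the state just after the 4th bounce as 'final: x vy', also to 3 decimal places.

Arc 1: start y=8.480, vy=12.730 → t=3.145, apex=16.740, x_land=41.137, impact vy=-18.123
  bounce: vy ← 0.73·18.123 = 13.230
Arc 2: start y=0.000, vy=13.230 → t=2.697, apex=8.921, x_land=76.416, impact vy=-13.230
  bounce: vy ← 0.73·13.230 = 9.658
Arc 3: start y=0.000, vy=9.658 → t=1.969, apex=4.754, x_land=102.169, impact vy=-9.658
  bounce: vy ← 0.73·9.658 = 7.050
Arc 4: start y=0.000, vy=7.050 → t=1.437, apex=2.533, x_land=120.969, impact vy=-7.050
  bounce: vy ← 0.73·7.050 = 5.147

1 3.145 16.740 41.137
2 2.697 8.921 76.416
3 1.969 4.754 102.169
4 1.437 2.533 120.969
final: 120.969 5.147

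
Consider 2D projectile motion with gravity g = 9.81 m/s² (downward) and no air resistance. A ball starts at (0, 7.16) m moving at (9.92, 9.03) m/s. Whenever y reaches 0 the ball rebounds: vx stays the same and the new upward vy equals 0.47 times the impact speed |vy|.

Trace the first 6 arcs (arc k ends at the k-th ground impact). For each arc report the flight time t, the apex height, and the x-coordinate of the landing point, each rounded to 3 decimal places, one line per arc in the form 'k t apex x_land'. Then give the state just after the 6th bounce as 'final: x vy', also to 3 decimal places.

Arc 1: start y=7.160, vy=9.030 → t=2.439, apex=11.316, x_land=24.199, impact vy=-14.900
  bounce: vy ← 0.47·14.900 = 7.003
Arc 2: start y=0.000, vy=7.003 → t=1.428, apex=2.500, x_land=38.362, impact vy=-7.003
  bounce: vy ← 0.47·7.003 = 3.291
Arc 3: start y=0.000, vy=3.291 → t=0.671, apex=0.552, x_land=45.019, impact vy=-3.291
  bounce: vy ← 0.47·3.291 = 1.547
Arc 4: start y=0.000, vy=1.547 → t=0.315, apex=0.122, x_land=48.148, impact vy=-1.547
  bounce: vy ← 0.47·1.547 = 0.727
Arc 5: start y=0.000, vy=0.727 → t=0.148, apex=0.027, x_land=49.618, impact vy=-0.727
  bounce: vy ← 0.47·0.727 = 0.342
Arc 6: start y=0.000, vy=0.342 → t=0.070, apex=0.006, x_land=50.309, impact vy=-0.342
  bounce: vy ← 0.47·0.342 = 0.161

1 2.439 11.316 24.199
2 1.428 2.500 38.362
3 0.671 0.552 45.019
4 0.315 0.122 48.148
5 0.148 0.027 49.618
6 0.070 0.006 50.309
final: 50.309 0.161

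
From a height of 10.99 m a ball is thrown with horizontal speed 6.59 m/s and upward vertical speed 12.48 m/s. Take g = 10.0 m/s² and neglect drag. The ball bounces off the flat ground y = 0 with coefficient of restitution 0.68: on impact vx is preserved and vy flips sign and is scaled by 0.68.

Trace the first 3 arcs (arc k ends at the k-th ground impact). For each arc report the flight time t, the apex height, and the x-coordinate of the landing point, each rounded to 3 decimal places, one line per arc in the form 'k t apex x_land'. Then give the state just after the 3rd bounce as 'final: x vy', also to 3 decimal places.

Arc 1: start y=10.990, vy=12.480 → t=3.186, apex=18.778, x_land=20.995, impact vy=-19.379
  bounce: vy ← 0.68·19.379 = 13.178
Arc 2: start y=0.000, vy=13.178 → t=2.636, apex=8.683, x_land=38.364, impact vy=-13.178
  bounce: vy ← 0.68·13.178 = 8.961
Arc 3: start y=0.000, vy=8.961 → t=1.792, apex=4.015, x_land=50.174, impact vy=-8.961
  bounce: vy ← 0.68·8.961 = 6.093

1 3.186 18.778 20.995
2 2.636 8.683 38.364
3 1.792 4.015 50.174
final: 50.174 6.093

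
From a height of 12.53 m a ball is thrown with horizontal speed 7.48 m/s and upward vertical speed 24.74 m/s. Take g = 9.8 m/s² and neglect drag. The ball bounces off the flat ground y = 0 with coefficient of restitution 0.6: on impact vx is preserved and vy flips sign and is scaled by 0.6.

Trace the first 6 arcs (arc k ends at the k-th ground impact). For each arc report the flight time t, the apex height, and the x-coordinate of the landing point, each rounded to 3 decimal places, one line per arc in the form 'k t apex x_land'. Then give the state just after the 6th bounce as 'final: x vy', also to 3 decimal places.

1 5.513 43.758 41.236
2 3.586 15.753 68.059
3 2.152 5.671 84.153
4 1.291 2.042 93.810
5 0.775 0.735 99.604
6 0.465 0.265 103.080
final: 103.080 1.366

Arc 1: start y=12.530, vy=24.740 → t=5.513, apex=43.758, x_land=41.236, impact vy=-29.286
  bounce: vy ← 0.6·29.286 = 17.571
Arc 2: start y=0.000, vy=17.571 → t=3.586, apex=15.753, x_land=68.059, impact vy=-17.571
  bounce: vy ← 0.6·17.571 = 10.543
Arc 3: start y=0.000, vy=10.543 → t=2.152, apex=5.671, x_land=84.153, impact vy=-10.543
  bounce: vy ← 0.6·10.543 = 6.326
Arc 4: start y=0.000, vy=6.326 → t=1.291, apex=2.042, x_land=93.810, impact vy=-6.326
  bounce: vy ← 0.6·6.326 = 3.795
Arc 5: start y=0.000, vy=3.795 → t=0.775, apex=0.735, x_land=99.604, impact vy=-3.795
  bounce: vy ← 0.6·3.795 = 2.277
Arc 6: start y=0.000, vy=2.277 → t=0.465, apex=0.265, x_land=103.080, impact vy=-2.277
  bounce: vy ← 0.6·2.277 = 1.366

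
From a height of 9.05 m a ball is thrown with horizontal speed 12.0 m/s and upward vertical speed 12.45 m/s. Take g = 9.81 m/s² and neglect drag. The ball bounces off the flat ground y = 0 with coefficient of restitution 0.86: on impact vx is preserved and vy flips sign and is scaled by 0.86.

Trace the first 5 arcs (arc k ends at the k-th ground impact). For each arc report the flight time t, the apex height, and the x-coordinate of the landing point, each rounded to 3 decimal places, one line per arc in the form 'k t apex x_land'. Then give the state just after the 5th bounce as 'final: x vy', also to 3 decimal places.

Arc 1: start y=9.050, vy=12.450 → t=3.128, apex=16.950, x_land=37.537, impact vy=-18.236
  bounce: vy ← 0.86·18.236 = 15.683
Arc 2: start y=0.000, vy=15.683 → t=3.197, apex=12.536, x_land=75.906, impact vy=-15.683
  bounce: vy ← 0.86·15.683 = 13.488
Arc 3: start y=0.000, vy=13.488 → t=2.750, apex=9.272, x_land=108.903, impact vy=-13.488
  bounce: vy ← 0.86·13.488 = 11.599
Arc 4: start y=0.000, vy=11.599 → t=2.365, apex=6.858, x_land=137.280, impact vy=-11.599
  bounce: vy ← 0.86·11.599 = 9.975
Arc 5: start y=0.000, vy=9.975 → t=2.034, apex=5.072, x_land=161.685, impact vy=-9.975
  bounce: vy ← 0.86·9.975 = 8.579

1 3.128 16.950 37.537
2 3.197 12.536 75.906
3 2.750 9.272 108.903
4 2.365 6.858 137.280
5 2.034 5.072 161.685
final: 161.685 8.579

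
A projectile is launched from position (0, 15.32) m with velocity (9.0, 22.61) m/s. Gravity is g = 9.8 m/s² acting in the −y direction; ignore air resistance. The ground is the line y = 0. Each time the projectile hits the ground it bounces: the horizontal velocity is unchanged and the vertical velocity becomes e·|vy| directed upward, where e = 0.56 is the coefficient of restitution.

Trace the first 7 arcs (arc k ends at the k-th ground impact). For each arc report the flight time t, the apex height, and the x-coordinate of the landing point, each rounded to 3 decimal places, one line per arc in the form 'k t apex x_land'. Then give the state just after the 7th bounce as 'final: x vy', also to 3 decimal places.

1 5.214 41.402 46.925
2 3.256 12.984 76.226
3 1.823 4.072 92.634
4 1.021 1.277 101.823
5 0.572 0.400 106.968
6 0.320 0.126 109.850
7 0.179 0.039 111.464
final: 111.464 0.492

Arc 1: start y=15.320, vy=22.610 → t=5.214, apex=41.402, x_land=46.925, impact vy=-28.487
  bounce: vy ← 0.56·28.487 = 15.952
Arc 2: start y=0.000, vy=15.952 → t=3.256, apex=12.984, x_land=76.226, impact vy=-15.952
  bounce: vy ← 0.56·15.952 = 8.933
Arc 3: start y=0.000, vy=8.933 → t=1.823, apex=4.072, x_land=92.634, impact vy=-8.933
  bounce: vy ← 0.56·8.933 = 5.003
Arc 4: start y=0.000, vy=5.003 → t=1.021, apex=1.277, x_land=101.823, impact vy=-5.003
  bounce: vy ← 0.56·5.003 = 2.802
Arc 5: start y=0.000, vy=2.802 → t=0.572, apex=0.400, x_land=106.968, impact vy=-2.802
  bounce: vy ← 0.56·2.802 = 1.569
Arc 6: start y=0.000, vy=1.569 → t=0.320, apex=0.126, x_land=109.850, impact vy=-1.569
  bounce: vy ← 0.56·1.569 = 0.879
Arc 7: start y=0.000, vy=0.879 → t=0.179, apex=0.039, x_land=111.464, impact vy=-0.879
  bounce: vy ← 0.56·0.879 = 0.492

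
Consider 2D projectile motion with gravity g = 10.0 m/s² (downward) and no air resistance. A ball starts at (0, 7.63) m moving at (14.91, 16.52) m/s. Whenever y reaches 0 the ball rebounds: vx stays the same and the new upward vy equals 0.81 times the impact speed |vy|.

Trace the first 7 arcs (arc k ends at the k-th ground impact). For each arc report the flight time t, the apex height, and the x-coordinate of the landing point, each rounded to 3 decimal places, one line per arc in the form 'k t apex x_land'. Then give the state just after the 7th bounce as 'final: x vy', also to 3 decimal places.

Arc 1: start y=7.630, vy=16.520 → t=3.715, apex=21.276, x_land=55.388, impact vy=-20.628
  bounce: vy ← 0.81·20.628 = 16.709
Arc 2: start y=0.000, vy=16.709 → t=3.342, apex=13.959, x_land=105.213, impact vy=-16.709
  bounce: vy ← 0.81·16.709 = 13.534
Arc 3: start y=0.000, vy=13.534 → t=2.707, apex=9.158, x_land=145.571, impact vy=-13.534
  bounce: vy ← 0.81·13.534 = 10.963
Arc 4: start y=0.000, vy=10.963 → t=2.193, apex=6.009, x_land=178.261, impact vy=-10.963
  bounce: vy ← 0.81·10.963 = 8.880
Arc 5: start y=0.000, vy=8.880 → t=1.776, apex=3.942, x_land=204.740, impact vy=-8.880
  bounce: vy ← 0.81·8.880 = 7.193
Arc 6: start y=0.000, vy=7.193 → t=1.439, apex=2.587, x_land=226.188, impact vy=-7.193
  bounce: vy ← 0.81·7.193 = 5.826
Arc 7: start y=0.000, vy=5.826 → t=1.165, apex=1.697, x_land=243.561, impact vy=-5.826
  bounce: vy ← 0.81·5.826 = 4.719

1 3.715 21.276 55.388
2 3.342 13.959 105.213
3 2.707 9.158 145.571
4 2.193 6.009 178.261
5 1.776 3.942 204.740
6 1.439 2.587 226.188
7 1.165 1.697 243.561
final: 243.561 4.719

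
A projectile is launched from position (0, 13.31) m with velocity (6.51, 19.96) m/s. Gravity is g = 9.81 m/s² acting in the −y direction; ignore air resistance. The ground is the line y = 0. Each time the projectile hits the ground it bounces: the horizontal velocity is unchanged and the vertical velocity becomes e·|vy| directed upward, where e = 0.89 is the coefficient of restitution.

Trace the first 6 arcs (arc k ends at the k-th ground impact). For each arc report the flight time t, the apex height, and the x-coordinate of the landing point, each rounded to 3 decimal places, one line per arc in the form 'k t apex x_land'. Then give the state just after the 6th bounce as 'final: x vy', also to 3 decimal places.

Arc 1: start y=13.310, vy=19.960 → t=4.653, apex=33.616, x_land=30.288, impact vy=-25.682
  bounce: vy ← 0.89·25.682 = 22.857
Arc 2: start y=0.000, vy=22.857 → t=4.660, apex=26.627, x_land=60.624, impact vy=-22.857
  bounce: vy ← 0.89·22.857 = 20.342
Arc 3: start y=0.000, vy=20.342 → t=4.147, apex=21.091, x_land=87.623, impact vy=-20.342
  bounce: vy ← 0.89·20.342 = 18.105
Arc 4: start y=0.000, vy=18.105 → t=3.691, apex=16.706, x_land=111.651, impact vy=-18.105
  bounce: vy ← 0.89·18.105 = 16.113
Arc 5: start y=0.000, vy=16.113 → t=3.285, apex=13.233, x_land=133.037, impact vy=-16.113
  bounce: vy ← 0.89·16.113 = 14.341
Arc 6: start y=0.000, vy=14.341 → t=2.924, apex=10.482, x_land=152.070, impact vy=-14.341
  bounce: vy ← 0.89·14.341 = 12.763

1 4.653 33.616 30.288
2 4.660 26.627 60.624
3 4.147 21.091 87.623
4 3.691 16.706 111.651
5 3.285 13.233 133.037
6 2.924 10.482 152.070
final: 152.070 12.763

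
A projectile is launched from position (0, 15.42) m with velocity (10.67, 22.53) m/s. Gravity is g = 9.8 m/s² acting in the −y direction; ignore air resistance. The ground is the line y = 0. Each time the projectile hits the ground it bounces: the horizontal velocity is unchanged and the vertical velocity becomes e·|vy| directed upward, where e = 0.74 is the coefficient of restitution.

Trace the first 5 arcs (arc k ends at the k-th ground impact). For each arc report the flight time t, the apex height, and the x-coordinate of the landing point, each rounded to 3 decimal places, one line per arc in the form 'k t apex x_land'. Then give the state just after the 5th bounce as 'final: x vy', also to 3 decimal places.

Arc 1: start y=15.420, vy=22.530 → t=5.203, apex=41.318, x_land=55.514, impact vy=-28.458
  bounce: vy ← 0.74·28.458 = 21.059
Arc 2: start y=0.000, vy=21.059 → t=4.298, apex=22.626, x_land=101.370, impact vy=-21.059
  bounce: vy ← 0.74·21.059 = 15.583
Arc 3: start y=0.000, vy=15.583 → t=3.180, apex=12.390, x_land=135.304, impact vy=-15.583
  bounce: vy ← 0.74·15.583 = 11.532
Arc 4: start y=0.000, vy=11.532 → t=2.353, apex=6.785, x_land=160.415, impact vy=-11.532
  bounce: vy ← 0.74·11.532 = 8.533
Arc 5: start y=0.000, vy=8.533 → t=1.742, apex=3.715, x_land=178.997, impact vy=-8.533
  bounce: vy ← 0.74·8.533 = 6.315

1 5.203 41.318 55.514
2 4.298 22.626 101.370
3 3.180 12.390 135.304
4 2.353 6.785 160.415
5 1.742 3.715 178.997
final: 178.997 6.315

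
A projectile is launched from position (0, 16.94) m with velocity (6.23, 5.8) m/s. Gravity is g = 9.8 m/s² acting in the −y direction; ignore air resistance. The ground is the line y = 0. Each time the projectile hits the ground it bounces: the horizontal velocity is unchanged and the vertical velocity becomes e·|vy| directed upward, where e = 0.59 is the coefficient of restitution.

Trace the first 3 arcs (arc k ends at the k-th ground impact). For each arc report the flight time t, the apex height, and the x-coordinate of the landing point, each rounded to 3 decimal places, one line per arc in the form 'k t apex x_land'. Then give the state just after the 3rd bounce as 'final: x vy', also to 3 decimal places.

1 2.543 18.656 15.843
2 2.302 6.494 30.188
3 1.358 2.261 38.651
final: 38.651 3.927

Arc 1: start y=16.940, vy=5.800 → t=2.543, apex=18.656, x_land=15.843, impact vy=-19.122
  bounce: vy ← 0.59·19.122 = 11.282
Arc 2: start y=0.000, vy=11.282 → t=2.302, apex=6.494, x_land=30.188, impact vy=-11.282
  bounce: vy ← 0.59·11.282 = 6.656
Arc 3: start y=0.000, vy=6.656 → t=1.358, apex=2.261, x_land=38.651, impact vy=-6.656
  bounce: vy ← 0.59·6.656 = 3.927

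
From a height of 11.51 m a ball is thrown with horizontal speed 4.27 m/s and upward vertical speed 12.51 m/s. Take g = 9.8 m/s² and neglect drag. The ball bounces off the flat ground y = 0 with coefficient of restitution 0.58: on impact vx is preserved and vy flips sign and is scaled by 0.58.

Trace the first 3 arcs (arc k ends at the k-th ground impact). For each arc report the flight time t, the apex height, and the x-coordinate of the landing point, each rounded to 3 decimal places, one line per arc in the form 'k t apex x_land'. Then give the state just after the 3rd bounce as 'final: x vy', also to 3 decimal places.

Arc 1: start y=11.510, vy=12.510 → t=3.271, apex=19.495, x_land=13.968, impact vy=-19.547
  bounce: vy ← 0.58·19.547 = 11.337
Arc 2: start y=0.000, vy=11.337 → t=2.314, apex=6.558, x_land=23.848, impact vy=-11.337
  bounce: vy ← 0.58·11.337 = 6.576
Arc 3: start y=0.000, vy=6.576 → t=1.342, apex=2.206, x_land=29.578, impact vy=-6.576
  bounce: vy ← 0.58·6.576 = 3.814

1 3.271 19.495 13.968
2 2.314 6.558 23.848
3 1.342 2.206 29.578
final: 29.578 3.814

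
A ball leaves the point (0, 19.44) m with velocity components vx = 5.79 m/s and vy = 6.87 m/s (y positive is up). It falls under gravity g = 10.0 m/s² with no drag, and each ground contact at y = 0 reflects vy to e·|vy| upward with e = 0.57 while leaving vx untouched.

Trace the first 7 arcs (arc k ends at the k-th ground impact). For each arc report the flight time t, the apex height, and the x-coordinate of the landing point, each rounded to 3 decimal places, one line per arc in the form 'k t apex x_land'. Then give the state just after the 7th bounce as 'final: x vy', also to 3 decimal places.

Arc 1: start y=19.440, vy=6.870 → t=2.775, apex=21.800, x_land=16.068, impact vy=-20.881
  bounce: vy ← 0.57·20.881 = 11.902
Arc 2: start y=0.000, vy=11.902 → t=2.380, apex=7.083, x_land=29.850, impact vy=-11.902
  bounce: vy ← 0.57·11.902 = 6.784
Arc 3: start y=0.000, vy=6.784 → t=1.357, apex=2.301, x_land=37.706, impact vy=-6.784
  bounce: vy ← 0.57·6.784 = 3.867
Arc 4: start y=0.000, vy=3.867 → t=0.773, apex=0.748, x_land=42.184, impact vy=-3.867
  bounce: vy ← 0.57·3.867 = 2.204
Arc 5: start y=0.000, vy=2.204 → t=0.441, apex=0.243, x_land=44.736, impact vy=-2.204
  bounce: vy ← 0.57·2.204 = 1.256
Arc 6: start y=0.000, vy=1.256 → t=0.251, apex=0.079, x_land=46.191, impact vy=-1.256
  bounce: vy ← 0.57·1.256 = 0.716
Arc 7: start y=0.000, vy=0.716 → t=0.143, apex=0.026, x_land=47.020, impact vy=-0.716
  bounce: vy ← 0.57·0.716 = 0.408

1 2.775 21.800 16.068
2 2.380 7.083 29.850
3 1.357 2.301 37.706
4 0.773 0.748 42.184
5 0.441 0.243 44.736
6 0.251 0.079 46.191
7 0.143 0.026 47.020
final: 47.020 0.408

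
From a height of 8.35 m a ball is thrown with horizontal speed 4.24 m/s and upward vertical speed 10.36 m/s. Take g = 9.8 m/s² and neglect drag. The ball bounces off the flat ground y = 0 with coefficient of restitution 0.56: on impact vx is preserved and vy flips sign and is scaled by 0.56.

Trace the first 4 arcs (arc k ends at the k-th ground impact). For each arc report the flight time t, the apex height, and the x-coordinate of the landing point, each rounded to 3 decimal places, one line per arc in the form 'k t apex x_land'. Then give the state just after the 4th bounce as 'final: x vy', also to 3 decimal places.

1 2.737 13.826 11.605
2 1.881 4.336 19.581
3 1.054 1.360 24.048
4 0.590 0.426 26.550
final: 26.550 1.619

Arc 1: start y=8.350, vy=10.360 → t=2.737, apex=13.826, x_land=11.605, impact vy=-16.462
  bounce: vy ← 0.56·16.462 = 9.219
Arc 2: start y=0.000, vy=9.219 → t=1.881, apex=4.336, x_land=19.581, impact vy=-9.219
  bounce: vy ← 0.56·9.219 = 5.162
Arc 3: start y=0.000, vy=5.162 → t=1.054, apex=1.360, x_land=24.048, impact vy=-5.162
  bounce: vy ← 0.56·5.162 = 2.891
Arc 4: start y=0.000, vy=2.891 → t=0.590, apex=0.426, x_land=26.550, impact vy=-2.891
  bounce: vy ← 0.56·2.891 = 1.619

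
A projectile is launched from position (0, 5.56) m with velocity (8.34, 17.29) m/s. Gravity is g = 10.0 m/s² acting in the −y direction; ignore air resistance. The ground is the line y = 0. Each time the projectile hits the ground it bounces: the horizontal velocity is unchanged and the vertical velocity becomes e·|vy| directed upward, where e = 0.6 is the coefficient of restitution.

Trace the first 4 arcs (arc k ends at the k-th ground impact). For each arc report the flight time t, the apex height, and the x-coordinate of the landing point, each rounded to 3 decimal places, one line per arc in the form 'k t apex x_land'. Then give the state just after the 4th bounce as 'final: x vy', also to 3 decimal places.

1 3.754 20.507 31.310
2 2.430 7.383 51.578
3 1.458 2.658 63.739
4 0.875 0.957 71.036
final: 71.036 2.625

Arc 1: start y=5.560, vy=17.290 → t=3.754, apex=20.507, x_land=31.310, impact vy=-20.252
  bounce: vy ← 0.6·20.252 = 12.151
Arc 2: start y=0.000, vy=12.151 → t=2.430, apex=7.383, x_land=51.578, impact vy=-12.151
  bounce: vy ← 0.6·12.151 = 7.291
Arc 3: start y=0.000, vy=7.291 → t=1.458, apex=2.658, x_land=63.739, impact vy=-7.291
  bounce: vy ← 0.6·7.291 = 4.374
Arc 4: start y=0.000, vy=4.374 → t=0.875, apex=0.957, x_land=71.036, impact vy=-4.374
  bounce: vy ← 0.6·4.374 = 2.625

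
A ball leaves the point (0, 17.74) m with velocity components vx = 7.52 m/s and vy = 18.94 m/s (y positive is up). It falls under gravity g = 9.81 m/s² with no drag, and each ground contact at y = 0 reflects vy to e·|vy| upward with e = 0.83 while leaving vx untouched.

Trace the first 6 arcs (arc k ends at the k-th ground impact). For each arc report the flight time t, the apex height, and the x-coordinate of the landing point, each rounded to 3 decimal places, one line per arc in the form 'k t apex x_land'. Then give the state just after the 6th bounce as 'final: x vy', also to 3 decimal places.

Arc 1: start y=17.740, vy=18.940 → t=4.641, apex=36.024, x_land=34.898, impact vy=-26.585
  bounce: vy ← 0.83·26.585 = 22.066
Arc 2: start y=0.000, vy=22.066 → t=4.499, apex=24.817, x_land=68.728, impact vy=-22.066
  bounce: vy ← 0.83·22.066 = 18.315
Arc 3: start y=0.000, vy=18.315 → t=3.734, apex=17.096, x_land=96.807, impact vy=-18.315
  bounce: vy ← 0.83·18.315 = 15.201
Arc 4: start y=0.000, vy=15.201 → t=3.099, apex=11.778, x_land=120.112, impact vy=-15.201
  bounce: vy ← 0.83·15.201 = 12.617
Arc 5: start y=0.000, vy=12.617 → t=2.572, apex=8.114, x_land=139.456, impact vy=-12.617
  bounce: vy ← 0.83·12.617 = 10.472
Arc 6: start y=0.000, vy=10.472 → t=2.135, apex=5.589, x_land=155.511, impact vy=-10.472
  bounce: vy ← 0.83·10.472 = 8.692

1 4.641 36.024 34.898
2 4.499 24.817 68.728
3 3.734 17.096 96.807
4 3.099 11.778 120.112
5 2.572 8.114 139.456
6 2.135 5.589 155.511
final: 155.511 8.692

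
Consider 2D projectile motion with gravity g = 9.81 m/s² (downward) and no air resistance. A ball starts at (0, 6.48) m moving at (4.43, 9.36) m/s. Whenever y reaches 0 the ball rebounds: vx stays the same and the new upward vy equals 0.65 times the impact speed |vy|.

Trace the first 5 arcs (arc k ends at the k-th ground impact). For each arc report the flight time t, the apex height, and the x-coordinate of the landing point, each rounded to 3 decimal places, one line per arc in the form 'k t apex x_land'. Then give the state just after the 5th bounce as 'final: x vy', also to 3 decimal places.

Arc 1: start y=6.480, vy=9.360 → t=2.448, apex=10.945, x_land=10.844, impact vy=-14.654
  bounce: vy ← 0.65·14.654 = 9.525
Arc 2: start y=0.000, vy=9.525 → t=1.942, apex=4.624, x_land=19.447, impact vy=-9.525
  bounce: vy ← 0.65·9.525 = 6.191
Arc 3: start y=0.000, vy=6.191 → t=1.262, apex=1.954, x_land=25.039, impact vy=-6.191
  bounce: vy ← 0.65·6.191 = 4.024
Arc 4: start y=0.000, vy=4.024 → t=0.820, apex=0.825, x_land=28.674, impact vy=-4.024
  bounce: vy ← 0.65·4.024 = 2.616
Arc 5: start y=0.000, vy=2.616 → t=0.533, apex=0.349, x_land=31.036, impact vy=-2.616
  bounce: vy ← 0.65·2.616 = 1.700

1 2.448 10.945 10.844
2 1.942 4.624 19.447
3 1.262 1.954 25.039
4 0.820 0.825 28.674
5 0.533 0.349 31.036
final: 31.036 1.700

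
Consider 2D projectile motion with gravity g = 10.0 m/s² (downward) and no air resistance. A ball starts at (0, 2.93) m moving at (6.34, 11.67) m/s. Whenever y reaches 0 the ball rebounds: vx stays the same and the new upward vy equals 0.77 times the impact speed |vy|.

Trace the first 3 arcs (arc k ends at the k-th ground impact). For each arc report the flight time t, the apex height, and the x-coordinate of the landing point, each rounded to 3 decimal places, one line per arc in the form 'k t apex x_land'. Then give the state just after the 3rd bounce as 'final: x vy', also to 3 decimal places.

1 2.563 9.739 16.247
2 2.149 5.775 29.874
3 1.655 3.424 40.367
final: 40.367 6.372

Arc 1: start y=2.930, vy=11.670 → t=2.563, apex=9.739, x_land=16.247, impact vy=-13.957
  bounce: vy ← 0.77·13.957 = 10.747
Arc 2: start y=0.000, vy=10.747 → t=2.149, apex=5.775, x_land=29.874, impact vy=-10.747
  bounce: vy ← 0.77·10.747 = 8.275
Arc 3: start y=0.000, vy=8.275 → t=1.655, apex=3.424, x_land=40.367, impact vy=-8.275
  bounce: vy ← 0.77·8.275 = 6.372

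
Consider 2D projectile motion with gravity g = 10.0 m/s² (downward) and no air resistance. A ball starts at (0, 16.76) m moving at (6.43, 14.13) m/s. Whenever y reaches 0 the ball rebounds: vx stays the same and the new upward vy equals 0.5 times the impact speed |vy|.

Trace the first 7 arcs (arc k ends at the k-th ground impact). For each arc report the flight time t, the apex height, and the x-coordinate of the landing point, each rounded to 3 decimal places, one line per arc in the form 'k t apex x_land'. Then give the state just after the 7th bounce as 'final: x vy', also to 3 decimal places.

1 3.726 26.743 23.956
2 2.313 6.686 38.827
3 1.156 1.671 46.262
4 0.578 0.418 49.980
5 0.289 0.104 51.839
6 0.145 0.026 52.768
7 0.072 0.007 53.233
final: 53.233 0.181

Arc 1: start y=16.760, vy=14.130 → t=3.726, apex=26.743, x_land=23.956, impact vy=-23.127
  bounce: vy ← 0.5·23.127 = 11.563
Arc 2: start y=0.000, vy=11.563 → t=2.313, apex=6.686, x_land=38.827, impact vy=-11.563
  bounce: vy ← 0.5·11.563 = 5.782
Arc 3: start y=0.000, vy=5.782 → t=1.156, apex=1.671, x_land=46.262, impact vy=-5.782
  bounce: vy ← 0.5·5.782 = 2.891
Arc 4: start y=0.000, vy=2.891 → t=0.578, apex=0.418, x_land=49.980, impact vy=-2.891
  bounce: vy ← 0.5·2.891 = 1.445
Arc 5: start y=0.000, vy=1.445 → t=0.289, apex=0.104, x_land=51.839, impact vy=-1.445
  bounce: vy ← 0.5·1.445 = 0.723
Arc 6: start y=0.000, vy=0.723 → t=0.145, apex=0.026, x_land=52.768, impact vy=-0.723
  bounce: vy ← 0.5·0.723 = 0.361
Arc 7: start y=0.000, vy=0.361 → t=0.072, apex=0.007, x_land=53.233, impact vy=-0.361
  bounce: vy ← 0.5·0.361 = 0.181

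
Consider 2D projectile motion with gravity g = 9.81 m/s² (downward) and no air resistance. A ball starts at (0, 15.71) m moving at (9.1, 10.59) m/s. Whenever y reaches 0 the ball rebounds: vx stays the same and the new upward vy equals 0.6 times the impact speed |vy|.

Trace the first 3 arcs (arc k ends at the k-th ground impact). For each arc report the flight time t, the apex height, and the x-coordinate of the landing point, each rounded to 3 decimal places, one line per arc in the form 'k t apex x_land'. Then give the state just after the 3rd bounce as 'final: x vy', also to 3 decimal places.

1 3.170 21.426 28.843
2 2.508 7.713 51.666
3 1.505 2.777 65.360
final: 65.360 4.429

Arc 1: start y=15.710, vy=10.590 → t=3.170, apex=21.426, x_land=28.843, impact vy=-20.503
  bounce: vy ← 0.6·20.503 = 12.302
Arc 2: start y=0.000, vy=12.302 → t=2.508, apex=7.713, x_land=51.666, impact vy=-12.302
  bounce: vy ← 0.6·12.302 = 7.381
Arc 3: start y=0.000, vy=7.381 → t=1.505, apex=2.777, x_land=65.360, impact vy=-7.381
  bounce: vy ← 0.6·7.381 = 4.429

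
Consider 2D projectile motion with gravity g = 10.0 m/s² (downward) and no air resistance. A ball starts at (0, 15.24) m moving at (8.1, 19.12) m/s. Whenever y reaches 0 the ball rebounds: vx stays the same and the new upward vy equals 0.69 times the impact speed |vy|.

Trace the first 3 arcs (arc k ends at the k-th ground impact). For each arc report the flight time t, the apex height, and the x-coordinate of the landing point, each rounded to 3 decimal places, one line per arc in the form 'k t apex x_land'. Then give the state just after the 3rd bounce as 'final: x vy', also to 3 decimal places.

Arc 1: start y=15.240, vy=19.120 → t=4.501, apex=33.519, x_land=36.459, impact vy=-25.892
  bounce: vy ← 0.69·25.892 = 17.865
Arc 2: start y=0.000, vy=17.865 → t=3.573, apex=15.958, x_land=65.401, impact vy=-17.865
  bounce: vy ← 0.69·17.865 = 12.327
Arc 3: start y=0.000, vy=12.327 → t=2.465, apex=7.598, x_land=85.371, impact vy=-12.327
  bounce: vy ← 0.69·12.327 = 8.506

1 4.501 33.519 36.459
2 3.573 15.958 65.401
3 2.465 7.598 85.371
final: 85.371 8.506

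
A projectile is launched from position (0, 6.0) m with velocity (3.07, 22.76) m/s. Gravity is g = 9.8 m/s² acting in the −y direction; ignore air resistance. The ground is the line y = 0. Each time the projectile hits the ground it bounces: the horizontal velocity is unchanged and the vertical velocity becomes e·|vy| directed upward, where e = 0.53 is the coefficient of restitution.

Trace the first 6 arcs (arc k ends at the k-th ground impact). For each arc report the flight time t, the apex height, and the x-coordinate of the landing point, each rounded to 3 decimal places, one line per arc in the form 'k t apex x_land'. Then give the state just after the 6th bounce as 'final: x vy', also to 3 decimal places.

Arc 1: start y=6.000, vy=22.760 → t=4.895, apex=32.429, x_land=15.028, impact vy=-25.211
  bounce: vy ← 0.53·25.211 = 13.362
Arc 2: start y=0.000, vy=13.362 → t=2.727, apex=9.109, x_land=23.400, impact vy=-13.362
  bounce: vy ← 0.53·13.362 = 7.082
Arc 3: start y=0.000, vy=7.082 → t=1.445, apex=2.559, x_land=27.837, impact vy=-7.082
  bounce: vy ← 0.53·7.082 = 3.753
Arc 4: start y=0.000, vy=3.753 → t=0.766, apex=0.719, x_land=30.188, impact vy=-3.753
  bounce: vy ← 0.53·3.753 = 1.989
Arc 5: start y=0.000, vy=1.989 → t=0.406, apex=0.202, x_land=31.435, impact vy=-1.989
  bounce: vy ← 0.53·1.989 = 1.054
Arc 6: start y=0.000, vy=1.054 → t=0.215, apex=0.057, x_land=32.095, impact vy=-1.054
  bounce: vy ← 0.53·1.054 = 0.559

1 4.895 32.429 15.028
2 2.727 9.109 23.400
3 1.445 2.559 27.837
4 0.766 0.719 30.188
5 0.406 0.202 31.435
6 0.215 0.057 32.095
final: 32.095 0.559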